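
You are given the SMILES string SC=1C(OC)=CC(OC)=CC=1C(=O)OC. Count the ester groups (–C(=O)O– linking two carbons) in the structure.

The ester motif appears at heavy-atom position 12 in the SMILES.
Other groups present: 2 ether, 1 thiol.
Ester count: 1.

1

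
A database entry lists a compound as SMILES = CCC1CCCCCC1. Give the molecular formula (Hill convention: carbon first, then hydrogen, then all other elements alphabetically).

Walk through each heavy atom and fill implicit hydrogens from standard valence (C 4, N 3, O 2, S 2, halogen 1):
  atom 1: C, bond orders sum to 1 (valence 4) → 3 H
  atom 2: C, bond orders sum to 2 (valence 4) → 2 H
  atom 3: C, bond orders sum to 3 (valence 4) → 1 H
  atom 4: C, bond orders sum to 2 (valence 4) → 2 H
  atom 5: C, bond orders sum to 2 (valence 4) → 2 H
  atom 6: C, bond orders sum to 2 (valence 4) → 2 H
  atom 7: C, bond orders sum to 2 (valence 4) → 2 H
  atom 8: C, bond orders sum to 2 (valence 4) → 2 H
  atom 9: C, bond orders sum to 2 (valence 4) → 2 H
Totals → C:9, H:18.
In Hill order: C9H18.

C9H18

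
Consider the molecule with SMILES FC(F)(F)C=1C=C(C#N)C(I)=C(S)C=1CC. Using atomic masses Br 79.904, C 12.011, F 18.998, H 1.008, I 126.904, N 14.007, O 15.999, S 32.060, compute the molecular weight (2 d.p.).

First, the molecular formula is C10H7F3INS (counting implicit H from valence).
  C: 10 × 12.011 = 120.110
  F: 3 × 18.998 = 56.994
  H: 7 × 1.008 = 7.056
  I: 1 × 126.904 = 126.904
  N: 1 × 14.007 = 14.007
  S: 1 × 32.060 = 32.060
Sum: 10×12.011 + 3×18.998 + 7×1.008 + 1×126.904 + 1×14.007 + 1×32.060 = 357.131 → 357.13 g/mol.

357.13 g/mol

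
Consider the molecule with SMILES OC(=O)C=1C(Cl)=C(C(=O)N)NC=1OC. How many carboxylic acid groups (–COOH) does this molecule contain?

The carboxylic acid motif appears at heavy-atom position 2 in the SMILES.
Other groups present: 1 amide, 1 ether.
Carboxylic acid count: 1.

1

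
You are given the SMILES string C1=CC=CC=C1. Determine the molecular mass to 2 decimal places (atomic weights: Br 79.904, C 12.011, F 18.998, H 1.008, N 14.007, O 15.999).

78.11 g/mol

First, the molecular formula is C6H6 (counting implicit H from valence).
  C: 6 × 12.011 = 72.066
  H: 6 × 1.008 = 6.048
Sum: 6×12.011 + 6×1.008 = 78.114 → 78.11 g/mol.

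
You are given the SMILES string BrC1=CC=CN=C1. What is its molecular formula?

C5H4BrN

Walk through each heavy atom and fill implicit hydrogens from standard valence (C 4, N 3, O 2, S 2, halogen 1):
  atom 1: Br (halogen, monovalent) → 0 H
  atom 2: C, bond orders sum to 4 (valence 4) → 0 H
  atom 3: C, bond orders sum to 3 (valence 4) → 1 H
  atom 4: C, bond orders sum to 3 (valence 4) → 1 H
  atom 5: C, bond orders sum to 3 (valence 4) → 1 H
  atom 6: N, bond orders sum to 3 (valence 3) → 0 H
  atom 7: C, bond orders sum to 3 (valence 4) → 1 H
Totals → C:5, H:4, Br:1, N:1.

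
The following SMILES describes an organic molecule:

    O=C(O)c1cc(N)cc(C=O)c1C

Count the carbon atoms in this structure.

Count every carbon token in the SMILES (each C, including those in ring-closure positions and inside branches).
Carbon count: 9.

9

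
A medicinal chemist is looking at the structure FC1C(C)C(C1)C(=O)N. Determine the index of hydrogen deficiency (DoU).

2

Degree of unsaturation = (number of rings) + (number of π bonds).
Ring closures in the SMILES: 1.
π bonds: 1 double bond (each 1 DoU) → 1 DoU from unsaturation.
Total DoU = 1 + 1 = 2.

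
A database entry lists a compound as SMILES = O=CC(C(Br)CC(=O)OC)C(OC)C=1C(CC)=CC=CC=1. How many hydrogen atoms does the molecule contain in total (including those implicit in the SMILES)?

21

Walk through each heavy atom and fill implicit hydrogens from standard valence (C 4, N 3, O 2, S 2, halogen 1):
  atom 1: O, bond orders sum to 2 (valence 2) → 0 H
  atom 2: C, bond orders sum to 3 (valence 4) → 1 H
  atom 3: C, bond orders sum to 3 (valence 4) → 1 H
  atom 4: C, bond orders sum to 3 (valence 4) → 1 H
  atom 5: Br (halogen, monovalent) → 0 H
  atom 6: C, bond orders sum to 2 (valence 4) → 2 H
  atom 7: C, bond orders sum to 4 (valence 4) → 0 H
  atom 8: O, bond orders sum to 2 (valence 2) → 0 H
  atom 9: O, bond orders sum to 2 (valence 2) → 0 H
  atom 10: C, bond orders sum to 1 (valence 4) → 3 H
  atom 11: C, bond orders sum to 3 (valence 4) → 1 H
  atom 12: O, bond orders sum to 2 (valence 2) → 0 H
  atom 13: C, bond orders sum to 1 (valence 4) → 3 H
  atom 14: C, bond orders sum to 4 (valence 4) → 0 H
  atom 15: C, bond orders sum to 4 (valence 4) → 0 H
  atom 16: C, bond orders sum to 2 (valence 4) → 2 H
  atom 17: C, bond orders sum to 1 (valence 4) → 3 H
  atom 18: C, bond orders sum to 3 (valence 4) → 1 H
  atom 19: C, bond orders sum to 3 (valence 4) → 1 H
  atom 20: C, bond orders sum to 3 (valence 4) → 1 H
  atom 21: C, bond orders sum to 3 (valence 4) → 1 H
Total hydrogens: 21.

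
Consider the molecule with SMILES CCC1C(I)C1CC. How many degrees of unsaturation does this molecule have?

Molecular formula: C7H13I.
DoU = (2C + 2 + N − H − X) / 2, where X is the halogen count and O/S are ignored.
    = (2·7 + 2 + 0 − 13 − 1) / 2 = 2 / 2 = 1.

1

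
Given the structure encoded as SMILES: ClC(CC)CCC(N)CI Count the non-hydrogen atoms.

Every atom symbol written in the SMILES (organic subset) is one heavy atom; implicit H are not written.
Heavy atoms by element → C:7, Cl:1, I:1, N:1.
Total: 10.

10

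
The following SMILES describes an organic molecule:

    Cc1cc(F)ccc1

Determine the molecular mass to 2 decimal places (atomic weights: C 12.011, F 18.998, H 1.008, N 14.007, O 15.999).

First, the molecular formula is C7H7F (counting implicit H from valence).
  C: 7 × 12.011 = 84.077
  F: 1 × 18.998 = 18.998
  H: 7 × 1.008 = 7.056
Sum: 7×12.011 + 1×18.998 + 7×1.008 = 110.131 → 110.13 g/mol.

110.13 g/mol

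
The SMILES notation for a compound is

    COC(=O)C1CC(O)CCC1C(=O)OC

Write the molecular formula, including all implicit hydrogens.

Walk through each heavy atom and fill implicit hydrogens from standard valence (C 4, N 3, O 2, S 2, halogen 1):
  atom 1: C, bond orders sum to 1 (valence 4) → 3 H
  atom 2: O, bond orders sum to 2 (valence 2) → 0 H
  atom 3: C, bond orders sum to 4 (valence 4) → 0 H
  atom 4: O, bond orders sum to 2 (valence 2) → 0 H
  atom 5: C, bond orders sum to 3 (valence 4) → 1 H
  atom 6: C, bond orders sum to 2 (valence 4) → 2 H
  atom 7: C, bond orders sum to 3 (valence 4) → 1 H
  atom 8: O, bond orders sum to 1 (valence 2) → 1 H
  atom 9: C, bond orders sum to 2 (valence 4) → 2 H
  atom 10: C, bond orders sum to 2 (valence 4) → 2 H
  atom 11: C, bond orders sum to 3 (valence 4) → 1 H
  atom 12: C, bond orders sum to 4 (valence 4) → 0 H
  atom 13: O, bond orders sum to 2 (valence 2) → 0 H
  atom 14: O, bond orders sum to 2 (valence 2) → 0 H
  atom 15: C, bond orders sum to 1 (valence 4) → 3 H
Totals → C:10, H:16, O:5.
In Hill order: C10H16O5.

C10H16O5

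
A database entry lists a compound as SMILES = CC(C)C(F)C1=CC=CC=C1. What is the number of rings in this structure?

In SMILES, each pair of matching ring-closure digits denotes one ring-closing bond; the number of such bonds equals the number of independent rings.
Ring-closure bonds here: 1.

1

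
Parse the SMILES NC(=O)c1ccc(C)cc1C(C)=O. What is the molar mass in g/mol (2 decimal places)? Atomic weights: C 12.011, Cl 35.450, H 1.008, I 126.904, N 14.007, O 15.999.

First, the molecular formula is C10H11NO2 (counting implicit H from valence).
  C: 10 × 12.011 = 120.110
  H: 11 × 1.008 = 11.088
  N: 1 × 14.007 = 14.007
  O: 2 × 15.999 = 31.998
Sum: 10×12.011 + 11×1.008 + 1×14.007 + 2×15.999 = 177.203 → 177.20 g/mol.

177.20 g/mol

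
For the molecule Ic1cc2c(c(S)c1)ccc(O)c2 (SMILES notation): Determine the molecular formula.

Walk through each heavy atom and fill implicit hydrogens from standard valence (C 4, N 3, O 2, S 2, halogen 1); for lowercase aromatic atoms, an aromatic c carries 1 H when it has two neighbours and 0 H with three, and aromatic n carries 0 H:
  atom 1: I (halogen, monovalent) → 0 H
  atom 2: aromatic c, 3 neighbours → 0 H
  atom 3: aromatic c, 2 neighbours → 1 H
  atom 4: aromatic c, 3 neighbours → 0 H
  atom 5: aromatic c, 3 neighbours → 0 H
  atom 6: aromatic c, 3 neighbours → 0 H
  atom 7: S, bond orders sum to 1 (valence 2) → 1 H
  atom 8: aromatic c, 2 neighbours → 1 H
  atom 9: aromatic c, 2 neighbours → 1 H
  atom 10: aromatic c, 2 neighbours → 1 H
  atom 11: aromatic c, 3 neighbours → 0 H
  atom 12: O, bond orders sum to 1 (valence 2) → 1 H
  atom 13: aromatic c, 2 neighbours → 1 H
Totals → C:10, H:7, I:1, O:1, S:1.
In Hill order: C10H7IOS.

C10H7IOS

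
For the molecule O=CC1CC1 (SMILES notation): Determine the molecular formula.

C4H6O

Walk through each heavy atom and fill implicit hydrogens from standard valence (C 4, N 3, O 2, S 2, halogen 1):
  atom 1: O, bond orders sum to 2 (valence 2) → 0 H
  atom 2: C, bond orders sum to 3 (valence 4) → 1 H
  atom 3: C, bond orders sum to 3 (valence 4) → 1 H
  atom 4: C, bond orders sum to 2 (valence 4) → 2 H
  atom 5: C, bond orders sum to 2 (valence 4) → 2 H
Totals → C:4, H:6, O:1.
In Hill order: C4H6O.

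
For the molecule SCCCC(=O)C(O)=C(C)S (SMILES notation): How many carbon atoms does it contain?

7

Count every carbon token in the SMILES (each C, including those in ring-closure positions and inside branches).
Carbon count: 7.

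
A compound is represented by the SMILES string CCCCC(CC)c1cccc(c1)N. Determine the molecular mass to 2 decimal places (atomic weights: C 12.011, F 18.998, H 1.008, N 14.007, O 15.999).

First, the molecular formula is C13H21N (counting implicit H from valence).
  C: 13 × 12.011 = 156.143
  H: 21 × 1.008 = 21.168
  N: 1 × 14.007 = 14.007
Sum: 13×12.011 + 21×1.008 + 1×14.007 = 191.318 → 191.32 g/mol.

191.32 g/mol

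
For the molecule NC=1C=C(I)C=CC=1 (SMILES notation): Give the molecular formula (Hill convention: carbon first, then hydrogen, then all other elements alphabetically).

Walk through each heavy atom and fill implicit hydrogens from standard valence (C 4, N 3, O 2, S 2, halogen 1):
  atom 1: N, bond orders sum to 1 (valence 3) → 2 H
  atom 2: C, bond orders sum to 4 (valence 4) → 0 H
  atom 3: C, bond orders sum to 3 (valence 4) → 1 H
  atom 4: C, bond orders sum to 4 (valence 4) → 0 H
  atom 5: I (halogen, monovalent) → 0 H
  atom 6: C, bond orders sum to 3 (valence 4) → 1 H
  atom 7: C, bond orders sum to 3 (valence 4) → 1 H
  atom 8: C, bond orders sum to 3 (valence 4) → 1 H
Totals → C:6, H:6, I:1, N:1.
In Hill order: C6H6IN.

C6H6IN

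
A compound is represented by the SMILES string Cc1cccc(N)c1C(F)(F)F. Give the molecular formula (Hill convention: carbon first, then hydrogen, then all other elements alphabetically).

C8H8F3N

Walk through each heavy atom and fill implicit hydrogens from standard valence (C 4, N 3, O 2, S 2, halogen 1); for lowercase aromatic atoms, an aromatic c carries 1 H when it has two neighbours and 0 H with three, and aromatic n carries 0 H:
  atom 1: C, bond orders sum to 1 (valence 4) → 3 H
  atom 2: aromatic c, 3 neighbours → 0 H
  atom 3: aromatic c, 2 neighbours → 1 H
  atom 4: aromatic c, 2 neighbours → 1 H
  atom 5: aromatic c, 2 neighbours → 1 H
  atom 6: aromatic c, 3 neighbours → 0 H
  atom 7: N, bond orders sum to 1 (valence 3) → 2 H
  atom 8: aromatic c, 3 neighbours → 0 H
  atom 9: C, bond orders sum to 4 (valence 4) → 0 H
  atom 10: F (halogen, monovalent) → 0 H
  atom 11: F (halogen, monovalent) → 0 H
  atom 12: F (halogen, monovalent) → 0 H
Totals → C:8, H:8, F:3, N:1.
In Hill order: C8H8F3N.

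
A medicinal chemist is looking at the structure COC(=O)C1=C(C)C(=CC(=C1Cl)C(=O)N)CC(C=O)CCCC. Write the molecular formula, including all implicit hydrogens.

C17H22ClNO4

Walk through each heavy atom and fill implicit hydrogens from standard valence (C 4, N 3, O 2, S 2, halogen 1):
  atom 1: C, bond orders sum to 1 (valence 4) → 3 H
  atom 2: O, bond orders sum to 2 (valence 2) → 0 H
  atom 3: C, bond orders sum to 4 (valence 4) → 0 H
  atom 4: O, bond orders sum to 2 (valence 2) → 0 H
  atom 5: C, bond orders sum to 4 (valence 4) → 0 H
  atom 6: C, bond orders sum to 4 (valence 4) → 0 H
  atom 7: C, bond orders sum to 1 (valence 4) → 3 H
  atom 8: C, bond orders sum to 4 (valence 4) → 0 H
  atom 9: C, bond orders sum to 3 (valence 4) → 1 H
  atom 10: C, bond orders sum to 4 (valence 4) → 0 H
  atom 11: C, bond orders sum to 4 (valence 4) → 0 H
  atom 12: Cl (halogen, monovalent) → 0 H
  atom 13: C, bond orders sum to 4 (valence 4) → 0 H
  atom 14: O, bond orders sum to 2 (valence 2) → 0 H
  atom 15: N, bond orders sum to 1 (valence 3) → 2 H
  atom 16: C, bond orders sum to 2 (valence 4) → 2 H
  atom 17: C, bond orders sum to 3 (valence 4) → 1 H
  atom 18: C, bond orders sum to 3 (valence 4) → 1 H
  atom 19: O, bond orders sum to 2 (valence 2) → 0 H
  atom 20: C, bond orders sum to 2 (valence 4) → 2 H
  atom 21: C, bond orders sum to 2 (valence 4) → 2 H
  atom 22: C, bond orders sum to 2 (valence 4) → 2 H
  atom 23: C, bond orders sum to 1 (valence 4) → 3 H
Totals → C:17, H:22, Cl:1, N:1, O:4.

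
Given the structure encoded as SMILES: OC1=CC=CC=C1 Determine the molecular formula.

C6H6O

Walk through each heavy atom and fill implicit hydrogens from standard valence (C 4, N 3, O 2, S 2, halogen 1):
  atom 1: O, bond orders sum to 1 (valence 2) → 1 H
  atom 2: C, bond orders sum to 4 (valence 4) → 0 H
  atom 3: C, bond orders sum to 3 (valence 4) → 1 H
  atom 4: C, bond orders sum to 3 (valence 4) → 1 H
  atom 5: C, bond orders sum to 3 (valence 4) → 1 H
  atom 6: C, bond orders sum to 3 (valence 4) → 1 H
  atom 7: C, bond orders sum to 3 (valence 4) → 1 H
Totals → C:6, H:6, O:1.
In Hill order: C6H6O.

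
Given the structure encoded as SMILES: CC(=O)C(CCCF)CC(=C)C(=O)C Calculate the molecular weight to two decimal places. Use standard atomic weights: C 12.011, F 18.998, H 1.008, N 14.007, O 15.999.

First, the molecular formula is C11H17FO2 (counting implicit H from valence).
  C: 11 × 12.011 = 132.121
  F: 1 × 18.998 = 18.998
  H: 17 × 1.008 = 17.136
  O: 2 × 15.999 = 31.998
Sum: 11×12.011 + 1×18.998 + 17×1.008 + 2×15.999 = 200.253 → 200.25 g/mol.

200.25 g/mol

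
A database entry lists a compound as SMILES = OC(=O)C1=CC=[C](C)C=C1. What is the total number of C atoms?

Count every carbon token in the SMILES (each C, including those in ring-closure positions and inside branches).
Carbon count: 8.

8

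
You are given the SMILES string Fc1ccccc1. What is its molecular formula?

Walk through each heavy atom and fill implicit hydrogens from standard valence (C 4, N 3, O 2, S 2, halogen 1); for lowercase aromatic atoms, an aromatic c carries 1 H when it has two neighbours and 0 H with three, and aromatic n carries 0 H:
  atom 1: F (halogen, monovalent) → 0 H
  atom 2: aromatic c, 3 neighbours → 0 H
  atom 3: aromatic c, 2 neighbours → 1 H
  atom 4: aromatic c, 2 neighbours → 1 H
  atom 5: aromatic c, 2 neighbours → 1 H
  atom 6: aromatic c, 2 neighbours → 1 H
  atom 7: aromatic c, 2 neighbours → 1 H
Totals → C:6, H:5, F:1.

C6H5F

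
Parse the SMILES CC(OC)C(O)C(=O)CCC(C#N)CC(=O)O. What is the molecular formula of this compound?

C11H17NO5

Walk through each heavy atom and fill implicit hydrogens from standard valence (C 4, N 3, O 2, S 2, halogen 1):
  atom 1: C, bond orders sum to 1 (valence 4) → 3 H
  atom 2: C, bond orders sum to 3 (valence 4) → 1 H
  atom 3: O, bond orders sum to 2 (valence 2) → 0 H
  atom 4: C, bond orders sum to 1 (valence 4) → 3 H
  atom 5: C, bond orders sum to 3 (valence 4) → 1 H
  atom 6: O, bond orders sum to 1 (valence 2) → 1 H
  atom 7: C, bond orders sum to 4 (valence 4) → 0 H
  atom 8: O, bond orders sum to 2 (valence 2) → 0 H
  atom 9: C, bond orders sum to 2 (valence 4) → 2 H
  atom 10: C, bond orders sum to 2 (valence 4) → 2 H
  atom 11: C, bond orders sum to 3 (valence 4) → 1 H
  atom 12: C, bond orders sum to 4 (valence 4) → 0 H
  atom 13: N, bond orders sum to 3 (valence 3) → 0 H
  atom 14: C, bond orders sum to 2 (valence 4) → 2 H
  atom 15: C, bond orders sum to 4 (valence 4) → 0 H
  atom 16: O, bond orders sum to 2 (valence 2) → 0 H
  atom 17: O, bond orders sum to 1 (valence 2) → 1 H
Totals → C:11, H:17, N:1, O:5.
In Hill order: C11H17NO5.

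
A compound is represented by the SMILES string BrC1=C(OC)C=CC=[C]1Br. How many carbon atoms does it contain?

Count every carbon token in the SMILES (each C, including those in ring-closure positions and inside branches).
Carbon count: 7.

7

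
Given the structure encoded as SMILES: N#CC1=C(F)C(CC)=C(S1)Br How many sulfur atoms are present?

1

Scan the SMILES for S atoms (remember two-letter symbols like Cl and Br are single atoms).
Sulfur count: 1.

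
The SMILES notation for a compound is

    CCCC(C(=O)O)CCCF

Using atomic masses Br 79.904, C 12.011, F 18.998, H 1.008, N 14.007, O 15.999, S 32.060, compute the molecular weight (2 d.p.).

162.20 g/mol

First, the molecular formula is C8H15FO2 (counting implicit H from valence).
  C: 8 × 12.011 = 96.088
  F: 1 × 18.998 = 18.998
  H: 15 × 1.008 = 15.120
  O: 2 × 15.999 = 31.998
Sum: 8×12.011 + 1×18.998 + 15×1.008 + 2×15.999 = 162.204 → 162.20 g/mol.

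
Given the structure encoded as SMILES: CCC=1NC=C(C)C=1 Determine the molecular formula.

C7H11N

Walk through each heavy atom and fill implicit hydrogens from standard valence (C 4, N 3, O 2, S 2, halogen 1):
  atom 1: C, bond orders sum to 1 (valence 4) → 3 H
  atom 2: C, bond orders sum to 2 (valence 4) → 2 H
  atom 3: C, bond orders sum to 4 (valence 4) → 0 H
  atom 4: N, bond orders sum to 2 (valence 3) → 1 H
  atom 5: C, bond orders sum to 3 (valence 4) → 1 H
  atom 6: C, bond orders sum to 4 (valence 4) → 0 H
  atom 7: C, bond orders sum to 1 (valence 4) → 3 H
  atom 8: C, bond orders sum to 3 (valence 4) → 1 H
Totals → C:7, H:11, N:1.
In Hill order: C7H11N.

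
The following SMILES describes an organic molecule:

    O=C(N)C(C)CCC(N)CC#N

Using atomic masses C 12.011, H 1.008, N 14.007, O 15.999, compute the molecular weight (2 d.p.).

First, the molecular formula is C8H15N3O (counting implicit H from valence).
  C: 8 × 12.011 = 96.088
  H: 15 × 1.008 = 15.120
  N: 3 × 14.007 = 42.021
  O: 1 × 15.999 = 15.999
Sum: 8×12.011 + 15×1.008 + 3×14.007 + 1×15.999 = 169.228 → 169.23 g/mol.

169.23 g/mol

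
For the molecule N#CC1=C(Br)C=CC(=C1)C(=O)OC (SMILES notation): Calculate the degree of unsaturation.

Degree of unsaturation = (number of rings) + (number of π bonds).
Ring closures in the SMILES: 1.
π bonds: 4 double bonds (each 1 DoU), 1 triple bond (each 2 DoU) → 6 DoU from unsaturation.
Total DoU = 1 + 6 = 7.

7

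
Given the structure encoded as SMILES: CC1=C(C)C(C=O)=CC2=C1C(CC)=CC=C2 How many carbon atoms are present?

15

Count every carbon token in the SMILES (each C, including those in ring-closure positions and inside branches).
Carbon count: 15.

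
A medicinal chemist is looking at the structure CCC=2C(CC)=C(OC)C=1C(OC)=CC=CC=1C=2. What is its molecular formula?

C16H20O2

Walk through each heavy atom and fill implicit hydrogens from standard valence (C 4, N 3, O 2, S 2, halogen 1):
  atom 1: C, bond orders sum to 1 (valence 4) → 3 H
  atom 2: C, bond orders sum to 2 (valence 4) → 2 H
  atom 3: C, bond orders sum to 4 (valence 4) → 0 H
  atom 4: C, bond orders sum to 4 (valence 4) → 0 H
  atom 5: C, bond orders sum to 2 (valence 4) → 2 H
  atom 6: C, bond orders sum to 1 (valence 4) → 3 H
  atom 7: C, bond orders sum to 4 (valence 4) → 0 H
  atom 8: O, bond orders sum to 2 (valence 2) → 0 H
  atom 9: C, bond orders sum to 1 (valence 4) → 3 H
  atom 10: C, bond orders sum to 4 (valence 4) → 0 H
  atom 11: C, bond orders sum to 4 (valence 4) → 0 H
  atom 12: O, bond orders sum to 2 (valence 2) → 0 H
  atom 13: C, bond orders sum to 1 (valence 4) → 3 H
  atom 14: C, bond orders sum to 3 (valence 4) → 1 H
  atom 15: C, bond orders sum to 3 (valence 4) → 1 H
  atom 16: C, bond orders sum to 3 (valence 4) → 1 H
  atom 17: C, bond orders sum to 4 (valence 4) → 0 H
  atom 18: C, bond orders sum to 3 (valence 4) → 1 H
Totals → C:16, H:20, O:2.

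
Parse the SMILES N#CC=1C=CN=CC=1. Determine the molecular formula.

Walk through each heavy atom and fill implicit hydrogens from standard valence (C 4, N 3, O 2, S 2, halogen 1):
  atom 1: N, bond orders sum to 3 (valence 3) → 0 H
  atom 2: C, bond orders sum to 4 (valence 4) → 0 H
  atom 3: C, bond orders sum to 4 (valence 4) → 0 H
  atom 4: C, bond orders sum to 3 (valence 4) → 1 H
  atom 5: C, bond orders sum to 3 (valence 4) → 1 H
  atom 6: N, bond orders sum to 3 (valence 3) → 0 H
  atom 7: C, bond orders sum to 3 (valence 4) → 1 H
  atom 8: C, bond orders sum to 3 (valence 4) → 1 H
Totals → C:6, H:4, N:2.
In Hill order: C6H4N2.

C6H4N2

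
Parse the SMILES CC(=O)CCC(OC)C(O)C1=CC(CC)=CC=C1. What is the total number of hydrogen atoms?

22

Walk through each heavy atom and fill implicit hydrogens from standard valence (C 4, N 3, O 2, S 2, halogen 1):
  atom 1: C, bond orders sum to 1 (valence 4) → 3 H
  atom 2: C, bond orders sum to 4 (valence 4) → 0 H
  atom 3: O, bond orders sum to 2 (valence 2) → 0 H
  atom 4: C, bond orders sum to 2 (valence 4) → 2 H
  atom 5: C, bond orders sum to 2 (valence 4) → 2 H
  atom 6: C, bond orders sum to 3 (valence 4) → 1 H
  atom 7: O, bond orders sum to 2 (valence 2) → 0 H
  atom 8: C, bond orders sum to 1 (valence 4) → 3 H
  atom 9: C, bond orders sum to 3 (valence 4) → 1 H
  atom 10: O, bond orders sum to 1 (valence 2) → 1 H
  atom 11: C, bond orders sum to 4 (valence 4) → 0 H
  atom 12: C, bond orders sum to 3 (valence 4) → 1 H
  atom 13: C, bond orders sum to 4 (valence 4) → 0 H
  atom 14: C, bond orders sum to 2 (valence 4) → 2 H
  atom 15: C, bond orders sum to 1 (valence 4) → 3 H
  atom 16: C, bond orders sum to 3 (valence 4) → 1 H
  atom 17: C, bond orders sum to 3 (valence 4) → 1 H
  atom 18: C, bond orders sum to 3 (valence 4) → 1 H
Total hydrogens: 22.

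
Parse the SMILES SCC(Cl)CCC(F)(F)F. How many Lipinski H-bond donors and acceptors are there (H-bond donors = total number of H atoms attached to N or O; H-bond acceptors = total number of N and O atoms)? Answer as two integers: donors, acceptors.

0, 0

Donors: find every N or O and count the H atoms it carries.
  (no N or O atoms present)
Lipinski HBD = 0.
Acceptors: N atoms = 0, O atoms = 0 → HBA = 0.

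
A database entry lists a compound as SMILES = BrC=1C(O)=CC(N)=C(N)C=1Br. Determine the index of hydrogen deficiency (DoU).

Molecular formula: C6H6Br2N2O.
DoU = (2C + 2 + N − H − X) / 2, where X is the halogen count and O/S are ignored.
    = (2·6 + 2 + 2 − 6 − 2) / 2 = 8 / 2 = 4.

4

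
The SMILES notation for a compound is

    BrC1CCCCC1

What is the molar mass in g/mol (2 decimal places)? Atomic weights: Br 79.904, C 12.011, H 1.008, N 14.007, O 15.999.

First, the molecular formula is C6H11Br (counting implicit H from valence).
  Br: 1 × 79.904 = 79.904
  C: 6 × 12.011 = 72.066
  H: 11 × 1.008 = 11.088
Sum: 1×79.904 + 6×12.011 + 11×1.008 = 163.058 → 163.06 g/mol.

163.06 g/mol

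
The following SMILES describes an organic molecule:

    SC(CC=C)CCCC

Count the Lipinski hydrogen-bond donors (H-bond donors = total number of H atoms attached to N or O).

0

Donors: find every N or O and count the H atoms it carries.
  (no N or O atoms present)
Lipinski HBD = 0.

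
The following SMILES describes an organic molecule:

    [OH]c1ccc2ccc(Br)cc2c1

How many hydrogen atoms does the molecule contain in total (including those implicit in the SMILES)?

7

Walk through each heavy atom and fill implicit hydrogens from standard valence (C 4, N 3, O 2, S 2, halogen 1); for lowercase aromatic atoms, an aromatic c carries 1 H when it has two neighbours and 0 H with three, and aromatic n carries 0 H:
  atom 1: O with explicit H count 1
  atom 2: aromatic c, 3 neighbours → 0 H
  atom 3: aromatic c, 2 neighbours → 1 H
  atom 4: aromatic c, 2 neighbours → 1 H
  atom 5: aromatic c, 3 neighbours → 0 H
  atom 6: aromatic c, 2 neighbours → 1 H
  atom 7: aromatic c, 2 neighbours → 1 H
  atom 8: aromatic c, 3 neighbours → 0 H
  atom 9: Br (halogen, monovalent) → 0 H
  atom 10: aromatic c, 2 neighbours → 1 H
  atom 11: aromatic c, 3 neighbours → 0 H
  atom 12: aromatic c, 2 neighbours → 1 H
Total hydrogens: 7.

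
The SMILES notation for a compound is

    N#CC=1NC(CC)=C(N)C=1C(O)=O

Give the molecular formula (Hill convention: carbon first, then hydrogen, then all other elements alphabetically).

Walk through each heavy atom and fill implicit hydrogens from standard valence (C 4, N 3, O 2, S 2, halogen 1):
  atom 1: N, bond orders sum to 3 (valence 3) → 0 H
  atom 2: C, bond orders sum to 4 (valence 4) → 0 H
  atom 3: C, bond orders sum to 4 (valence 4) → 0 H
  atom 4: N, bond orders sum to 2 (valence 3) → 1 H
  atom 5: C, bond orders sum to 4 (valence 4) → 0 H
  atom 6: C, bond orders sum to 2 (valence 4) → 2 H
  atom 7: C, bond orders sum to 1 (valence 4) → 3 H
  atom 8: C, bond orders sum to 4 (valence 4) → 0 H
  atom 9: N, bond orders sum to 1 (valence 3) → 2 H
  atom 10: C, bond orders sum to 4 (valence 4) → 0 H
  atom 11: C, bond orders sum to 4 (valence 4) → 0 H
  atom 12: O, bond orders sum to 1 (valence 2) → 1 H
  atom 13: O, bond orders sum to 2 (valence 2) → 0 H
Totals → C:8, H:9, N:3, O:2.
In Hill order: C8H9N3O2.

C8H9N3O2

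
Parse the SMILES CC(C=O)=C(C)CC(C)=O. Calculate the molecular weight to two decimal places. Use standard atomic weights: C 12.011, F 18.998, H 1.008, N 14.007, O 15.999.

140.18 g/mol

First, the molecular formula is C8H12O2 (counting implicit H from valence).
  C: 8 × 12.011 = 96.088
  H: 12 × 1.008 = 12.096
  O: 2 × 15.999 = 31.998
Sum: 8×12.011 + 12×1.008 + 2×15.999 = 140.182 → 140.18 g/mol.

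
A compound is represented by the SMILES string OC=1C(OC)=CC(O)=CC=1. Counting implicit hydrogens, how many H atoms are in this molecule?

Walk through each heavy atom and fill implicit hydrogens from standard valence (C 4, N 3, O 2, S 2, halogen 1):
  atom 1: O, bond orders sum to 1 (valence 2) → 1 H
  atom 2: C, bond orders sum to 4 (valence 4) → 0 H
  atom 3: C, bond orders sum to 4 (valence 4) → 0 H
  atom 4: O, bond orders sum to 2 (valence 2) → 0 H
  atom 5: C, bond orders sum to 1 (valence 4) → 3 H
  atom 6: C, bond orders sum to 3 (valence 4) → 1 H
  atom 7: C, bond orders sum to 4 (valence 4) → 0 H
  atom 8: O, bond orders sum to 1 (valence 2) → 1 H
  atom 9: C, bond orders sum to 3 (valence 4) → 1 H
  atom 10: C, bond orders sum to 3 (valence 4) → 1 H
Total hydrogens: 8.

8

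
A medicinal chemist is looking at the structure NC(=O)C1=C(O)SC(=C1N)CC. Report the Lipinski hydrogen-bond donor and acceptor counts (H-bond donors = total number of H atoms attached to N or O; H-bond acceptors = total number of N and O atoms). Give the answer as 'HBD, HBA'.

5, 4

Donors: find every N or O and count the H atoms it carries.
  atom 1 (N): bond orders sum to 1 → 2 H
  atom 3 (O): bond orders sum to 2 → 0 H
  atom 6 (O): bond orders sum to 1 → 1 H
  atom 10 (N): bond orders sum to 1 → 2 H
Lipinski HBD = 5.
Acceptors: N atoms = 2, O atoms = 2 → HBA = 4.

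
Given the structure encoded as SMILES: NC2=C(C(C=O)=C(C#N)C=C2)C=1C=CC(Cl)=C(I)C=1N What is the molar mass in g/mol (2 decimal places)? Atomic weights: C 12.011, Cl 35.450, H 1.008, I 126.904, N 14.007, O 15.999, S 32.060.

First, the molecular formula is C14H9ClIN3O (counting implicit H from valence).
  C: 14 × 12.011 = 168.154
  Cl: 1 × 35.450 = 35.450
  H: 9 × 1.008 = 9.072
  I: 1 × 126.904 = 126.904
  N: 3 × 14.007 = 42.021
  O: 1 × 15.999 = 15.999
Sum: 14×12.011 + 1×35.450 + 9×1.008 + 1×126.904 + 3×14.007 + 1×15.999 = 397.600 → 397.60 g/mol.

397.60 g/mol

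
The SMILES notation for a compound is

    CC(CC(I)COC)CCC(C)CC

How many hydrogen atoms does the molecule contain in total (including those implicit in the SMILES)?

25

Walk through each heavy atom and fill implicit hydrogens from standard valence (C 4, N 3, O 2, S 2, halogen 1):
  atom 1: C, bond orders sum to 1 (valence 4) → 3 H
  atom 2: C, bond orders sum to 3 (valence 4) → 1 H
  atom 3: C, bond orders sum to 2 (valence 4) → 2 H
  atom 4: C, bond orders sum to 3 (valence 4) → 1 H
  atom 5: I (halogen, monovalent) → 0 H
  atom 6: C, bond orders sum to 2 (valence 4) → 2 H
  atom 7: O, bond orders sum to 2 (valence 2) → 0 H
  atom 8: C, bond orders sum to 1 (valence 4) → 3 H
  atom 9: C, bond orders sum to 2 (valence 4) → 2 H
  atom 10: C, bond orders sum to 2 (valence 4) → 2 H
  atom 11: C, bond orders sum to 3 (valence 4) → 1 H
  atom 12: C, bond orders sum to 1 (valence 4) → 3 H
  atom 13: C, bond orders sum to 2 (valence 4) → 2 H
  atom 14: C, bond orders sum to 1 (valence 4) → 3 H
Total hydrogens: 25.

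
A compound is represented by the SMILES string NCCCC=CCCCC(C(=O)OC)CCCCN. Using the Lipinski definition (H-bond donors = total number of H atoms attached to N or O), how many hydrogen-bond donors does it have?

4

Donors: find every N or O and count the H atoms it carries.
  atom 1 (N): bond orders sum to 1 → 2 H
  atom 12 (O): bond orders sum to 2 → 0 H
  atom 13 (O): bond orders sum to 2 → 0 H
  atom 19 (N): bond orders sum to 1 → 2 H
Lipinski HBD = 4.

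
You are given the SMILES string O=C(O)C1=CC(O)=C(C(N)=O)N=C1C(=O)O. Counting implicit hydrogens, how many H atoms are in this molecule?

6

Walk through each heavy atom and fill implicit hydrogens from standard valence (C 4, N 3, O 2, S 2, halogen 1):
  atom 1: O, bond orders sum to 2 (valence 2) → 0 H
  atom 2: C, bond orders sum to 4 (valence 4) → 0 H
  atom 3: O, bond orders sum to 1 (valence 2) → 1 H
  atom 4: C, bond orders sum to 4 (valence 4) → 0 H
  atom 5: C, bond orders sum to 3 (valence 4) → 1 H
  atom 6: C, bond orders sum to 4 (valence 4) → 0 H
  atom 7: O, bond orders sum to 1 (valence 2) → 1 H
  atom 8: C, bond orders sum to 4 (valence 4) → 0 H
  atom 9: C, bond orders sum to 4 (valence 4) → 0 H
  atom 10: N, bond orders sum to 1 (valence 3) → 2 H
  atom 11: O, bond orders sum to 2 (valence 2) → 0 H
  atom 12: N, bond orders sum to 3 (valence 3) → 0 H
  atom 13: C, bond orders sum to 4 (valence 4) → 0 H
  atom 14: C, bond orders sum to 4 (valence 4) → 0 H
  atom 15: O, bond orders sum to 2 (valence 2) → 0 H
  atom 16: O, bond orders sum to 1 (valence 2) → 1 H
Total hydrogens: 6.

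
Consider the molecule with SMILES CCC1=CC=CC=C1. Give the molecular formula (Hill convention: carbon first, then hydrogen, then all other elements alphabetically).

Walk through each heavy atom and fill implicit hydrogens from standard valence (C 4, N 3, O 2, S 2, halogen 1):
  atom 1: C, bond orders sum to 1 (valence 4) → 3 H
  atom 2: C, bond orders sum to 2 (valence 4) → 2 H
  atom 3: C, bond orders sum to 4 (valence 4) → 0 H
  atom 4: C, bond orders sum to 3 (valence 4) → 1 H
  atom 5: C, bond orders sum to 3 (valence 4) → 1 H
  atom 6: C, bond orders sum to 3 (valence 4) → 1 H
  atom 7: C, bond orders sum to 3 (valence 4) → 1 H
  atom 8: C, bond orders sum to 3 (valence 4) → 1 H
Totals → C:8, H:10.
In Hill order: C8H10.

C8H10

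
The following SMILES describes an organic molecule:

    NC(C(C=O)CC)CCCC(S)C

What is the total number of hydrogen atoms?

Walk through each heavy atom and fill implicit hydrogens from standard valence (C 4, N 3, O 2, S 2, halogen 1):
  atom 1: N, bond orders sum to 1 (valence 3) → 2 H
  atom 2: C, bond orders sum to 3 (valence 4) → 1 H
  atom 3: C, bond orders sum to 3 (valence 4) → 1 H
  atom 4: C, bond orders sum to 3 (valence 4) → 1 H
  atom 5: O, bond orders sum to 2 (valence 2) → 0 H
  atom 6: C, bond orders sum to 2 (valence 4) → 2 H
  atom 7: C, bond orders sum to 1 (valence 4) → 3 H
  atom 8: C, bond orders sum to 2 (valence 4) → 2 H
  atom 9: C, bond orders sum to 2 (valence 4) → 2 H
  atom 10: C, bond orders sum to 2 (valence 4) → 2 H
  atom 11: C, bond orders sum to 3 (valence 4) → 1 H
  atom 12: S, bond orders sum to 1 (valence 2) → 1 H
  atom 13: C, bond orders sum to 1 (valence 4) → 3 H
Total hydrogens: 21.

21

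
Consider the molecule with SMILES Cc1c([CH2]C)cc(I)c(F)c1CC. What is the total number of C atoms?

11

Count every carbon token in the SMILES (each C, including those in ring-closure positions and inside branches).
Carbon count: 11.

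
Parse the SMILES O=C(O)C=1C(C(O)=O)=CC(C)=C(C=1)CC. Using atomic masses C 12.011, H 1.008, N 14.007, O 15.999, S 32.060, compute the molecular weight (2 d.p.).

208.21 g/mol

First, the molecular formula is C11H12O4 (counting implicit H from valence).
  C: 11 × 12.011 = 132.121
  H: 12 × 1.008 = 12.096
  O: 4 × 15.999 = 63.996
Sum: 11×12.011 + 12×1.008 + 4×15.999 = 208.213 → 208.21 g/mol.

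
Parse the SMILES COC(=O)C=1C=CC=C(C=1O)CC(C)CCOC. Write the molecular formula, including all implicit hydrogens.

C14H20O4

Walk through each heavy atom and fill implicit hydrogens from standard valence (C 4, N 3, O 2, S 2, halogen 1):
  atom 1: C, bond orders sum to 1 (valence 4) → 3 H
  atom 2: O, bond orders sum to 2 (valence 2) → 0 H
  atom 3: C, bond orders sum to 4 (valence 4) → 0 H
  atom 4: O, bond orders sum to 2 (valence 2) → 0 H
  atom 5: C, bond orders sum to 4 (valence 4) → 0 H
  atom 6: C, bond orders sum to 3 (valence 4) → 1 H
  atom 7: C, bond orders sum to 3 (valence 4) → 1 H
  atom 8: C, bond orders sum to 3 (valence 4) → 1 H
  atom 9: C, bond orders sum to 4 (valence 4) → 0 H
  atom 10: C, bond orders sum to 4 (valence 4) → 0 H
  atom 11: O, bond orders sum to 1 (valence 2) → 1 H
  atom 12: C, bond orders sum to 2 (valence 4) → 2 H
  atom 13: C, bond orders sum to 3 (valence 4) → 1 H
  atom 14: C, bond orders sum to 1 (valence 4) → 3 H
  atom 15: C, bond orders sum to 2 (valence 4) → 2 H
  atom 16: C, bond orders sum to 2 (valence 4) → 2 H
  atom 17: O, bond orders sum to 2 (valence 2) → 0 H
  atom 18: C, bond orders sum to 1 (valence 4) → 3 H
Totals → C:14, H:20, O:4.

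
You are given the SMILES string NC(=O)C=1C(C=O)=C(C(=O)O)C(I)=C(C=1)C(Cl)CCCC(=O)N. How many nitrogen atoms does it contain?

2

Scan the SMILES for N atoms (remember two-letter symbols like Cl and Br are single atoms).
Nitrogen count: 2.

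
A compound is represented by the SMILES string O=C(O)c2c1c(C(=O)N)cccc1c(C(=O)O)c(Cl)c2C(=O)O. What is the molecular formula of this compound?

Walk through each heavy atom and fill implicit hydrogens from standard valence (C 4, N 3, O 2, S 2, halogen 1); for lowercase aromatic atoms, an aromatic c carries 1 H when it has two neighbours and 0 H with three, and aromatic n carries 0 H:
  atom 1: O, bond orders sum to 2 (valence 2) → 0 H
  atom 2: C, bond orders sum to 4 (valence 4) → 0 H
  atom 3: O, bond orders sum to 1 (valence 2) → 1 H
  atom 4: aromatic c, 3 neighbours → 0 H
  atom 5: aromatic c, 3 neighbours → 0 H
  atom 6: aromatic c, 3 neighbours → 0 H
  atom 7: C, bond orders sum to 4 (valence 4) → 0 H
  atom 8: O, bond orders sum to 2 (valence 2) → 0 H
  atom 9: N, bond orders sum to 1 (valence 3) → 2 H
  atom 10: aromatic c, 2 neighbours → 1 H
  atom 11: aromatic c, 2 neighbours → 1 H
  atom 12: aromatic c, 2 neighbours → 1 H
  atom 13: aromatic c, 3 neighbours → 0 H
  atom 14: aromatic c, 3 neighbours → 0 H
  atom 15: C, bond orders sum to 4 (valence 4) → 0 H
  atom 16: O, bond orders sum to 2 (valence 2) → 0 H
  atom 17: O, bond orders sum to 1 (valence 2) → 1 H
  atom 18: aromatic c, 3 neighbours → 0 H
  atom 19: Cl (halogen, monovalent) → 0 H
  atom 20: aromatic c, 3 neighbours → 0 H
  atom 21: C, bond orders sum to 4 (valence 4) → 0 H
  atom 22: O, bond orders sum to 2 (valence 2) → 0 H
  atom 23: O, bond orders sum to 1 (valence 2) → 1 H
Totals → C:14, H:8, Cl:1, N:1, O:7.
In Hill order: C14H8ClNO7.

C14H8ClNO7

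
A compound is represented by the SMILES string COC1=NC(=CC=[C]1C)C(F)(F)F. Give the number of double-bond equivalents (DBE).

4

Degree of unsaturation = (number of rings) + (number of π bonds).
Ring closures in the SMILES: 1.
π bonds: 3 double bonds (each 1 DoU) → 3 DoU from unsaturation.
Total DoU = 1 + 3 = 4.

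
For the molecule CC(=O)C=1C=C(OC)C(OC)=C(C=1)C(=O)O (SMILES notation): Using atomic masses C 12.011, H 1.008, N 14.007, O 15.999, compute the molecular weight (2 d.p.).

First, the molecular formula is C11H12O5 (counting implicit H from valence).
  C: 11 × 12.011 = 132.121
  H: 12 × 1.008 = 12.096
  O: 5 × 15.999 = 79.995
Sum: 11×12.011 + 12×1.008 + 5×15.999 = 224.212 → 224.21 g/mol.

224.21 g/mol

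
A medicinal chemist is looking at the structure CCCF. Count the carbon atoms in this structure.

3

Count every carbon token in the SMILES (each C, including those in ring-closure positions and inside branches).
Carbon count: 3.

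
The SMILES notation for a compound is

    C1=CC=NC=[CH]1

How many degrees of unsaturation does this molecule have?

4

Degree of unsaturation = (number of rings) + (number of π bonds).
Ring closures in the SMILES: 1.
π bonds: 3 double bonds (each 1 DoU) → 3 DoU from unsaturation.
Total DoU = 1 + 3 = 4.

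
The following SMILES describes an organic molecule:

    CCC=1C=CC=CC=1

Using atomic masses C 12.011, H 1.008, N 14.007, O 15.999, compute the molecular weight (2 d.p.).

106.17 g/mol

First, the molecular formula is C8H10 (counting implicit H from valence).
  C: 8 × 12.011 = 96.088
  H: 10 × 1.008 = 10.080
Sum: 8×12.011 + 10×1.008 = 106.168 → 106.17 g/mol.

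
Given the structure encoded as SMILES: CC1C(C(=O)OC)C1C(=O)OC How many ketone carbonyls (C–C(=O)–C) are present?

Scan the SMILES for the ketone motif — none present.
Groups that are present: 2 ester.

0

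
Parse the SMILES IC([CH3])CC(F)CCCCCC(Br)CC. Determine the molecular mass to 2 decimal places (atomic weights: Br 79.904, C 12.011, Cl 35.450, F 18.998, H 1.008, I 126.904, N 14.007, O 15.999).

393.12 g/mol

First, the molecular formula is C12H23BrFI (counting implicit H from valence).
  Br: 1 × 79.904 = 79.904
  C: 12 × 12.011 = 144.132
  F: 1 × 18.998 = 18.998
  H: 23 × 1.008 = 23.184
  I: 1 × 126.904 = 126.904
Sum: 1×79.904 + 12×12.011 + 1×18.998 + 23×1.008 + 1×126.904 = 393.122 → 393.12 g/mol.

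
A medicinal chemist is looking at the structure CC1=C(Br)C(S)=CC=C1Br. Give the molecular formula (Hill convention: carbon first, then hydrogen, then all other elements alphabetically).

C7H6Br2S

Walk through each heavy atom and fill implicit hydrogens from standard valence (C 4, N 3, O 2, S 2, halogen 1):
  atom 1: C, bond orders sum to 1 (valence 4) → 3 H
  atom 2: C, bond orders sum to 4 (valence 4) → 0 H
  atom 3: C, bond orders sum to 4 (valence 4) → 0 H
  atom 4: Br (halogen, monovalent) → 0 H
  atom 5: C, bond orders sum to 4 (valence 4) → 0 H
  atom 6: S, bond orders sum to 1 (valence 2) → 1 H
  atom 7: C, bond orders sum to 3 (valence 4) → 1 H
  atom 8: C, bond orders sum to 3 (valence 4) → 1 H
  atom 9: C, bond orders sum to 4 (valence 4) → 0 H
  atom 10: Br (halogen, monovalent) → 0 H
Totals → C:7, H:6, Br:2, S:1.
In Hill order: C7H6Br2S.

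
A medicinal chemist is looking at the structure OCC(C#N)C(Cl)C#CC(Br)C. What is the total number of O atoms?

1

Scan the SMILES for O atoms (remember two-letter symbols like Cl and Br are single atoms).
Oxygen count: 1.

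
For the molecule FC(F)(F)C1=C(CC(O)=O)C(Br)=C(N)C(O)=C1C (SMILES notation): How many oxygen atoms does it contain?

3

Scan the SMILES for O atoms (remember two-letter symbols like Cl and Br are single atoms).
Oxygen count: 3.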